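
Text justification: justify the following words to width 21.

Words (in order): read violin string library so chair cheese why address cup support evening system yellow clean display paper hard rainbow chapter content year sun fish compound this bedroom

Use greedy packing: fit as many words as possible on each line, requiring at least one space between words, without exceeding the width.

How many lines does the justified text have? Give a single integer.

Line 1: ['read', 'violin', 'string'] (min_width=18, slack=3)
Line 2: ['library', 'so', 'chair'] (min_width=16, slack=5)
Line 3: ['cheese', 'why', 'address'] (min_width=18, slack=3)
Line 4: ['cup', 'support', 'evening'] (min_width=19, slack=2)
Line 5: ['system', 'yellow', 'clean'] (min_width=19, slack=2)
Line 6: ['display', 'paper', 'hard'] (min_width=18, slack=3)
Line 7: ['rainbow', 'chapter'] (min_width=15, slack=6)
Line 8: ['content', 'year', 'sun', 'fish'] (min_width=21, slack=0)
Line 9: ['compound', 'this', 'bedroom'] (min_width=21, slack=0)
Total lines: 9

Answer: 9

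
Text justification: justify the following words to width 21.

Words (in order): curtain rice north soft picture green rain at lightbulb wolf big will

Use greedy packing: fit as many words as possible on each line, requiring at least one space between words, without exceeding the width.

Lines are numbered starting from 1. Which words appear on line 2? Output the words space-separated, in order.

Answer: soft picture green

Derivation:
Line 1: ['curtain', 'rice', 'north'] (min_width=18, slack=3)
Line 2: ['soft', 'picture', 'green'] (min_width=18, slack=3)
Line 3: ['rain', 'at', 'lightbulb'] (min_width=17, slack=4)
Line 4: ['wolf', 'big', 'will'] (min_width=13, slack=8)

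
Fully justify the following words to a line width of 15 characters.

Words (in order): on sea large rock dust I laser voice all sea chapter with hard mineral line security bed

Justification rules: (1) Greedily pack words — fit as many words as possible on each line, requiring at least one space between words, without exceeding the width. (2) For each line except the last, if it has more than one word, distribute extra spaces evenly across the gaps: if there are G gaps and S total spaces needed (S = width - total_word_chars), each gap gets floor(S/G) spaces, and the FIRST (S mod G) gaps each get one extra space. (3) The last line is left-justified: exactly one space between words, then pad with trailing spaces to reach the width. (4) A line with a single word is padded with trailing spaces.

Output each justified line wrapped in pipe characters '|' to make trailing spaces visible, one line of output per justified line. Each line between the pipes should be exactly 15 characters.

Answer: |on   sea  large|
|rock   dust   I|
|laser voice all|
|sea     chapter|
|with       hard|
|mineral    line|
|security bed   |

Derivation:
Line 1: ['on', 'sea', 'large'] (min_width=12, slack=3)
Line 2: ['rock', 'dust', 'I'] (min_width=11, slack=4)
Line 3: ['laser', 'voice', 'all'] (min_width=15, slack=0)
Line 4: ['sea', 'chapter'] (min_width=11, slack=4)
Line 5: ['with', 'hard'] (min_width=9, slack=6)
Line 6: ['mineral', 'line'] (min_width=12, slack=3)
Line 7: ['security', 'bed'] (min_width=12, slack=3)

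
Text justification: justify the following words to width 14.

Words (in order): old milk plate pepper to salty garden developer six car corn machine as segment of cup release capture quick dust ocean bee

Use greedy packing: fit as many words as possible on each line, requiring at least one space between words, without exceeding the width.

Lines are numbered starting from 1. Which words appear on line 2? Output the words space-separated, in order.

Answer: pepper to

Derivation:
Line 1: ['old', 'milk', 'plate'] (min_width=14, slack=0)
Line 2: ['pepper', 'to'] (min_width=9, slack=5)
Line 3: ['salty', 'garden'] (min_width=12, slack=2)
Line 4: ['developer', 'six'] (min_width=13, slack=1)
Line 5: ['car', 'corn'] (min_width=8, slack=6)
Line 6: ['machine', 'as'] (min_width=10, slack=4)
Line 7: ['segment', 'of', 'cup'] (min_width=14, slack=0)
Line 8: ['release'] (min_width=7, slack=7)
Line 9: ['capture', 'quick'] (min_width=13, slack=1)
Line 10: ['dust', 'ocean', 'bee'] (min_width=14, slack=0)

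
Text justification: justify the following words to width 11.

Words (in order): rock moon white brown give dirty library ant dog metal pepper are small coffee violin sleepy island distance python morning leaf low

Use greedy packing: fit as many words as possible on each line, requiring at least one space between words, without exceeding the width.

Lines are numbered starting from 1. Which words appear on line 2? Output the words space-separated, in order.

Answer: white brown

Derivation:
Line 1: ['rock', 'moon'] (min_width=9, slack=2)
Line 2: ['white', 'brown'] (min_width=11, slack=0)
Line 3: ['give', 'dirty'] (min_width=10, slack=1)
Line 4: ['library', 'ant'] (min_width=11, slack=0)
Line 5: ['dog', 'metal'] (min_width=9, slack=2)
Line 6: ['pepper', 'are'] (min_width=10, slack=1)
Line 7: ['small'] (min_width=5, slack=6)
Line 8: ['coffee'] (min_width=6, slack=5)
Line 9: ['violin'] (min_width=6, slack=5)
Line 10: ['sleepy'] (min_width=6, slack=5)
Line 11: ['island'] (min_width=6, slack=5)
Line 12: ['distance'] (min_width=8, slack=3)
Line 13: ['python'] (min_width=6, slack=5)
Line 14: ['morning'] (min_width=7, slack=4)
Line 15: ['leaf', 'low'] (min_width=8, slack=3)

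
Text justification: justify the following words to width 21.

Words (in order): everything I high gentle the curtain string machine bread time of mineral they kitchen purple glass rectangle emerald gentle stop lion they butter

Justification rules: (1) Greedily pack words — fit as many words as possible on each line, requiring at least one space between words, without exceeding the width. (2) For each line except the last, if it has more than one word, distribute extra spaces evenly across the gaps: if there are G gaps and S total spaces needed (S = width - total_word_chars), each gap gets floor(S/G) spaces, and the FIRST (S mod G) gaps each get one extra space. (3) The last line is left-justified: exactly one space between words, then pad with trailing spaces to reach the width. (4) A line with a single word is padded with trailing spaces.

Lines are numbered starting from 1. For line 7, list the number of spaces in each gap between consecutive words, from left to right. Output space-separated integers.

Answer: 1 1 1

Derivation:
Line 1: ['everything', 'I', 'high'] (min_width=17, slack=4)
Line 2: ['gentle', 'the', 'curtain'] (min_width=18, slack=3)
Line 3: ['string', 'machine', 'bread'] (min_width=20, slack=1)
Line 4: ['time', 'of', 'mineral', 'they'] (min_width=20, slack=1)
Line 5: ['kitchen', 'purple', 'glass'] (min_width=20, slack=1)
Line 6: ['rectangle', 'emerald'] (min_width=17, slack=4)
Line 7: ['gentle', 'stop', 'lion', 'they'] (min_width=21, slack=0)
Line 8: ['butter'] (min_width=6, slack=15)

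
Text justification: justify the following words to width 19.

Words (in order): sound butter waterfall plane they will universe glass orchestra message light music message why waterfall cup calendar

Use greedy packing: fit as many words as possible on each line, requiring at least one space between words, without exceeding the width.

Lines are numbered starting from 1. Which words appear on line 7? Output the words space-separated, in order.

Answer: waterfall cup

Derivation:
Line 1: ['sound', 'butter'] (min_width=12, slack=7)
Line 2: ['waterfall', 'plane'] (min_width=15, slack=4)
Line 3: ['they', 'will', 'universe'] (min_width=18, slack=1)
Line 4: ['glass', 'orchestra'] (min_width=15, slack=4)
Line 5: ['message', 'light', 'music'] (min_width=19, slack=0)
Line 6: ['message', 'why'] (min_width=11, slack=8)
Line 7: ['waterfall', 'cup'] (min_width=13, slack=6)
Line 8: ['calendar'] (min_width=8, slack=11)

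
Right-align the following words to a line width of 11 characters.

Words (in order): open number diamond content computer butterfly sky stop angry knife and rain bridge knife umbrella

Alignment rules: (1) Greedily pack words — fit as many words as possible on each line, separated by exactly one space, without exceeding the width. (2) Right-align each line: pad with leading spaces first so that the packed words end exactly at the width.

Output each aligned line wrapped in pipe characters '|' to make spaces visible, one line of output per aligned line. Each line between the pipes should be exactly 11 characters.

Line 1: ['open', 'number'] (min_width=11, slack=0)
Line 2: ['diamond'] (min_width=7, slack=4)
Line 3: ['content'] (min_width=7, slack=4)
Line 4: ['computer'] (min_width=8, slack=3)
Line 5: ['butterfly'] (min_width=9, slack=2)
Line 6: ['sky', 'stop'] (min_width=8, slack=3)
Line 7: ['angry', 'knife'] (min_width=11, slack=0)
Line 8: ['and', 'rain'] (min_width=8, slack=3)
Line 9: ['bridge'] (min_width=6, slack=5)
Line 10: ['knife'] (min_width=5, slack=6)
Line 11: ['umbrella'] (min_width=8, slack=3)

Answer: |open number|
|    diamond|
|    content|
|   computer|
|  butterfly|
|   sky stop|
|angry knife|
|   and rain|
|     bridge|
|      knife|
|   umbrella|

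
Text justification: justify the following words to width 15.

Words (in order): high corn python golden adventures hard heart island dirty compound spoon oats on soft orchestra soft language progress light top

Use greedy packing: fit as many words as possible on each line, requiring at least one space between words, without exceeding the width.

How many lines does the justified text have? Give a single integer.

Answer: 10

Derivation:
Line 1: ['high', 'corn'] (min_width=9, slack=6)
Line 2: ['python', 'golden'] (min_width=13, slack=2)
Line 3: ['adventures', 'hard'] (min_width=15, slack=0)
Line 4: ['heart', 'island'] (min_width=12, slack=3)
Line 5: ['dirty', 'compound'] (min_width=14, slack=1)
Line 6: ['spoon', 'oats', 'on'] (min_width=13, slack=2)
Line 7: ['soft', 'orchestra'] (min_width=14, slack=1)
Line 8: ['soft', 'language'] (min_width=13, slack=2)
Line 9: ['progress', 'light'] (min_width=14, slack=1)
Line 10: ['top'] (min_width=3, slack=12)
Total lines: 10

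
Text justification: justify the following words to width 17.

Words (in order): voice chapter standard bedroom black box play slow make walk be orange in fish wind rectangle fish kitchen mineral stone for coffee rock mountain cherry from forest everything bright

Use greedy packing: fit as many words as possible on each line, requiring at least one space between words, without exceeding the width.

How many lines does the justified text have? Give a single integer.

Answer: 12

Derivation:
Line 1: ['voice', 'chapter'] (min_width=13, slack=4)
Line 2: ['standard', 'bedroom'] (min_width=16, slack=1)
Line 3: ['black', 'box', 'play'] (min_width=14, slack=3)
Line 4: ['slow', 'make', 'walk', 'be'] (min_width=17, slack=0)
Line 5: ['orange', 'in', 'fish'] (min_width=14, slack=3)
Line 6: ['wind', 'rectangle'] (min_width=14, slack=3)
Line 7: ['fish', 'kitchen'] (min_width=12, slack=5)
Line 8: ['mineral', 'stone', 'for'] (min_width=17, slack=0)
Line 9: ['coffee', 'rock'] (min_width=11, slack=6)
Line 10: ['mountain', 'cherry'] (min_width=15, slack=2)
Line 11: ['from', 'forest'] (min_width=11, slack=6)
Line 12: ['everything', 'bright'] (min_width=17, slack=0)
Total lines: 12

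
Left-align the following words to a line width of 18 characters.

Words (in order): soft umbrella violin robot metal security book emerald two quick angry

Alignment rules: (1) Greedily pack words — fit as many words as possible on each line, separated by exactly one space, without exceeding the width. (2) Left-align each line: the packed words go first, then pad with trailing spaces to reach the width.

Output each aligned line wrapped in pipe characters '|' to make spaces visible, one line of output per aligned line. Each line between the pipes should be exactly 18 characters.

Answer: |soft umbrella     |
|violin robot metal|
|security book     |
|emerald two quick |
|angry             |

Derivation:
Line 1: ['soft', 'umbrella'] (min_width=13, slack=5)
Line 2: ['violin', 'robot', 'metal'] (min_width=18, slack=0)
Line 3: ['security', 'book'] (min_width=13, slack=5)
Line 4: ['emerald', 'two', 'quick'] (min_width=17, slack=1)
Line 5: ['angry'] (min_width=5, slack=13)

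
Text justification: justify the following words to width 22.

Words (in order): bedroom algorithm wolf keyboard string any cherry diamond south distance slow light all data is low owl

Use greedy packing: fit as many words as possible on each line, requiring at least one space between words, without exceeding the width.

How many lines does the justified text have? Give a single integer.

Answer: 5

Derivation:
Line 1: ['bedroom', 'algorithm', 'wolf'] (min_width=22, slack=0)
Line 2: ['keyboard', 'string', 'any'] (min_width=19, slack=3)
Line 3: ['cherry', 'diamond', 'south'] (min_width=20, slack=2)
Line 4: ['distance', 'slow', 'light'] (min_width=19, slack=3)
Line 5: ['all', 'data', 'is', 'low', 'owl'] (min_width=19, slack=3)
Total lines: 5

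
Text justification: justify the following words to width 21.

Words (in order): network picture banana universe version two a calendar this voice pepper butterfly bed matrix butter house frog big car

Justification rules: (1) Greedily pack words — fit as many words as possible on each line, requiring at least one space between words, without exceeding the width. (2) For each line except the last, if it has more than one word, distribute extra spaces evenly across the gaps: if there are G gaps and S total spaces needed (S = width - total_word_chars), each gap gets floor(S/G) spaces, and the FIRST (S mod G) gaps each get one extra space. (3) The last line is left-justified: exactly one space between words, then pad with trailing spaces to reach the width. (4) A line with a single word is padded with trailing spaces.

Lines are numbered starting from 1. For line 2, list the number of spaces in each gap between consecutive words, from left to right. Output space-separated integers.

Line 1: ['network', 'picture'] (min_width=15, slack=6)
Line 2: ['banana', 'universe'] (min_width=15, slack=6)
Line 3: ['version', 'two', 'a'] (min_width=13, slack=8)
Line 4: ['calendar', 'this', 'voice'] (min_width=19, slack=2)
Line 5: ['pepper', 'butterfly', 'bed'] (min_width=20, slack=1)
Line 6: ['matrix', 'butter', 'house'] (min_width=19, slack=2)
Line 7: ['frog', 'big', 'car'] (min_width=12, slack=9)

Answer: 7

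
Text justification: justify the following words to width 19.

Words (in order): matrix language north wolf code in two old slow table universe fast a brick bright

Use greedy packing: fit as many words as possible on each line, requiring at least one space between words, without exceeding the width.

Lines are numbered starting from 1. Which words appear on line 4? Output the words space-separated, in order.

Line 1: ['matrix', 'language'] (min_width=15, slack=4)
Line 2: ['north', 'wolf', 'code', 'in'] (min_width=18, slack=1)
Line 3: ['two', 'old', 'slow', 'table'] (min_width=18, slack=1)
Line 4: ['universe', 'fast', 'a'] (min_width=15, slack=4)
Line 5: ['brick', 'bright'] (min_width=12, slack=7)

Answer: universe fast a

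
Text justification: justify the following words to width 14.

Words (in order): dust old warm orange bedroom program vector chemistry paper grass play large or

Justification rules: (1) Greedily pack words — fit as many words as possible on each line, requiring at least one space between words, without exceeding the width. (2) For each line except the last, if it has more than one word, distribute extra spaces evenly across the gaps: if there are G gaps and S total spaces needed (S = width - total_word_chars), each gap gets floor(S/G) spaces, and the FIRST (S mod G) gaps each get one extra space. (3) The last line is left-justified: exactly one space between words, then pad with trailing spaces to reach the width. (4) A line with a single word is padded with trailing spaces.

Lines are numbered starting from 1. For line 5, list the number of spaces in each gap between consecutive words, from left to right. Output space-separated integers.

Line 1: ['dust', 'old', 'warm'] (min_width=13, slack=1)
Line 2: ['orange', 'bedroom'] (min_width=14, slack=0)
Line 3: ['program', 'vector'] (min_width=14, slack=0)
Line 4: ['chemistry'] (min_width=9, slack=5)
Line 5: ['paper', 'grass'] (min_width=11, slack=3)
Line 6: ['play', 'large', 'or'] (min_width=13, slack=1)

Answer: 4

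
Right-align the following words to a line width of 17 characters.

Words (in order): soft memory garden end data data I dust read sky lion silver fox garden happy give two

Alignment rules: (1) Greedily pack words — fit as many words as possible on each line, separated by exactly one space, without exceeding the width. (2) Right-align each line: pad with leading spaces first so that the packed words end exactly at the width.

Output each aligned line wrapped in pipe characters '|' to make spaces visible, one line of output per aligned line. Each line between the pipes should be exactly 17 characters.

Answer: |      soft memory|
|  garden end data|
| data I dust read|
|  sky lion silver|
| fox garden happy|
|         give two|

Derivation:
Line 1: ['soft', 'memory'] (min_width=11, slack=6)
Line 2: ['garden', 'end', 'data'] (min_width=15, slack=2)
Line 3: ['data', 'I', 'dust', 'read'] (min_width=16, slack=1)
Line 4: ['sky', 'lion', 'silver'] (min_width=15, slack=2)
Line 5: ['fox', 'garden', 'happy'] (min_width=16, slack=1)
Line 6: ['give', 'two'] (min_width=8, slack=9)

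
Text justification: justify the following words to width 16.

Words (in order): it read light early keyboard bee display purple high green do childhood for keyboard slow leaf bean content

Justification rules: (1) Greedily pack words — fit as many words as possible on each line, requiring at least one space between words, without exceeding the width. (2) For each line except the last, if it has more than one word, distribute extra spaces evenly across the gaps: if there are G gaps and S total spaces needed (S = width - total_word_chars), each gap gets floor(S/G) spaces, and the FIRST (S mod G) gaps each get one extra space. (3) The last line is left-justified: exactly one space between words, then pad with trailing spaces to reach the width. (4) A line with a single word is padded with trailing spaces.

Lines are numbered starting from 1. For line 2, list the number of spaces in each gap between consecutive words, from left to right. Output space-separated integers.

Answer: 3

Derivation:
Line 1: ['it', 'read', 'light'] (min_width=13, slack=3)
Line 2: ['early', 'keyboard'] (min_width=14, slack=2)
Line 3: ['bee', 'display'] (min_width=11, slack=5)
Line 4: ['purple', 'high'] (min_width=11, slack=5)
Line 5: ['green', 'do'] (min_width=8, slack=8)
Line 6: ['childhood', 'for'] (min_width=13, slack=3)
Line 7: ['keyboard', 'slow'] (min_width=13, slack=3)
Line 8: ['leaf', 'bean'] (min_width=9, slack=7)
Line 9: ['content'] (min_width=7, slack=9)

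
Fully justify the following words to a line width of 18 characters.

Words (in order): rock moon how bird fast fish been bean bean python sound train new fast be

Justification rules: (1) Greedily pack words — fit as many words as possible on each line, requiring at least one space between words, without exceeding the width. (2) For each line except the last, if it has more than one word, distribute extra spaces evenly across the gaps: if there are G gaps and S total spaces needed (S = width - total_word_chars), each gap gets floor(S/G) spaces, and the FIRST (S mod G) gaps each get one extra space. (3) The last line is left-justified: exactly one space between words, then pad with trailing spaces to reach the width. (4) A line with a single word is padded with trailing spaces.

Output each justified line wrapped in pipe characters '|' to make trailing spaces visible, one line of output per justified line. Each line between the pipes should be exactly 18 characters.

Answer: |rock moon how bird|
|fast   fish   been|
|bean  bean  python|
|sound   train  new|
|fast be           |

Derivation:
Line 1: ['rock', 'moon', 'how', 'bird'] (min_width=18, slack=0)
Line 2: ['fast', 'fish', 'been'] (min_width=14, slack=4)
Line 3: ['bean', 'bean', 'python'] (min_width=16, slack=2)
Line 4: ['sound', 'train', 'new'] (min_width=15, slack=3)
Line 5: ['fast', 'be'] (min_width=7, slack=11)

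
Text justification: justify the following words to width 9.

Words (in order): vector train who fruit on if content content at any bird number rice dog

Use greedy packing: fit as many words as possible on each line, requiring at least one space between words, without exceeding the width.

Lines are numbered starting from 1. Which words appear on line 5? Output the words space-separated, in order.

Answer: content

Derivation:
Line 1: ['vector'] (min_width=6, slack=3)
Line 2: ['train', 'who'] (min_width=9, slack=0)
Line 3: ['fruit', 'on'] (min_width=8, slack=1)
Line 4: ['if'] (min_width=2, slack=7)
Line 5: ['content'] (min_width=7, slack=2)
Line 6: ['content'] (min_width=7, slack=2)
Line 7: ['at', 'any'] (min_width=6, slack=3)
Line 8: ['bird'] (min_width=4, slack=5)
Line 9: ['number'] (min_width=6, slack=3)
Line 10: ['rice', 'dog'] (min_width=8, slack=1)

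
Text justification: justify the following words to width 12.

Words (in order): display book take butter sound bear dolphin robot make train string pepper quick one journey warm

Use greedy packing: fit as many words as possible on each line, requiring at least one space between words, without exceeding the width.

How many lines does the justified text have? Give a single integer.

Line 1: ['display', 'book'] (min_width=12, slack=0)
Line 2: ['take', 'butter'] (min_width=11, slack=1)
Line 3: ['sound', 'bear'] (min_width=10, slack=2)
Line 4: ['dolphin'] (min_width=7, slack=5)
Line 5: ['robot', 'make'] (min_width=10, slack=2)
Line 6: ['train', 'string'] (min_width=12, slack=0)
Line 7: ['pepper', 'quick'] (min_width=12, slack=0)
Line 8: ['one', 'journey'] (min_width=11, slack=1)
Line 9: ['warm'] (min_width=4, slack=8)
Total lines: 9

Answer: 9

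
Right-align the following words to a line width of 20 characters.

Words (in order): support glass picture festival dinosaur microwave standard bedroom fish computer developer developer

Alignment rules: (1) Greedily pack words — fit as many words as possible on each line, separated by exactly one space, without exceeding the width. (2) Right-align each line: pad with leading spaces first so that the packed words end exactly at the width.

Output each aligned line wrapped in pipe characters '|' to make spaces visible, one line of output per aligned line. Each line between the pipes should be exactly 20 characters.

Answer: |       support glass|
|    picture festival|
|  dinosaur microwave|
|    standard bedroom|
|       fish computer|
| developer developer|

Derivation:
Line 1: ['support', 'glass'] (min_width=13, slack=7)
Line 2: ['picture', 'festival'] (min_width=16, slack=4)
Line 3: ['dinosaur', 'microwave'] (min_width=18, slack=2)
Line 4: ['standard', 'bedroom'] (min_width=16, slack=4)
Line 5: ['fish', 'computer'] (min_width=13, slack=7)
Line 6: ['developer', 'developer'] (min_width=19, slack=1)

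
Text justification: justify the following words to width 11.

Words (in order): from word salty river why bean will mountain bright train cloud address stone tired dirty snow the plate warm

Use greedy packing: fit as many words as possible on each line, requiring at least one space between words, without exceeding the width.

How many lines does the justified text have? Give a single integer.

Line 1: ['from', 'word'] (min_width=9, slack=2)
Line 2: ['salty', 'river'] (min_width=11, slack=0)
Line 3: ['why', 'bean'] (min_width=8, slack=3)
Line 4: ['will'] (min_width=4, slack=7)
Line 5: ['mountain'] (min_width=8, slack=3)
Line 6: ['bright'] (min_width=6, slack=5)
Line 7: ['train', 'cloud'] (min_width=11, slack=0)
Line 8: ['address'] (min_width=7, slack=4)
Line 9: ['stone', 'tired'] (min_width=11, slack=0)
Line 10: ['dirty', 'snow'] (min_width=10, slack=1)
Line 11: ['the', 'plate'] (min_width=9, slack=2)
Line 12: ['warm'] (min_width=4, slack=7)
Total lines: 12

Answer: 12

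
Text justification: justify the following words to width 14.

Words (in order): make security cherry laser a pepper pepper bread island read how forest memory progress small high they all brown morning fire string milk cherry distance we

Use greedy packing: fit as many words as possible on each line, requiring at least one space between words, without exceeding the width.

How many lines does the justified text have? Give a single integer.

Line 1: ['make', 'security'] (min_width=13, slack=1)
Line 2: ['cherry', 'laser', 'a'] (min_width=14, slack=0)
Line 3: ['pepper', 'pepper'] (min_width=13, slack=1)
Line 4: ['bread', 'island'] (min_width=12, slack=2)
Line 5: ['read', 'how'] (min_width=8, slack=6)
Line 6: ['forest', 'memory'] (min_width=13, slack=1)
Line 7: ['progress', 'small'] (min_width=14, slack=0)
Line 8: ['high', 'they', 'all'] (min_width=13, slack=1)
Line 9: ['brown', 'morning'] (min_width=13, slack=1)
Line 10: ['fire', 'string'] (min_width=11, slack=3)
Line 11: ['milk', 'cherry'] (min_width=11, slack=3)
Line 12: ['distance', 'we'] (min_width=11, slack=3)
Total lines: 12

Answer: 12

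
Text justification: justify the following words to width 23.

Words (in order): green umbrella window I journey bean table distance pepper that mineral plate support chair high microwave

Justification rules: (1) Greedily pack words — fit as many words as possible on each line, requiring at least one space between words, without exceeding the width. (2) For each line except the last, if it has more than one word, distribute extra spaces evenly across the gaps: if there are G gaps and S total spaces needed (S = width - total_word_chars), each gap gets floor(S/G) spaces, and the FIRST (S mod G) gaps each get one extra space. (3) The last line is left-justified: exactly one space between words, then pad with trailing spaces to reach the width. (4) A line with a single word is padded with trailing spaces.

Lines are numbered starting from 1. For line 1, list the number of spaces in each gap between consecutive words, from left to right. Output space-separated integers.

Line 1: ['green', 'umbrella', 'window', 'I'] (min_width=23, slack=0)
Line 2: ['journey', 'bean', 'table'] (min_width=18, slack=5)
Line 3: ['distance', 'pepper', 'that'] (min_width=20, slack=3)
Line 4: ['mineral', 'plate', 'support'] (min_width=21, slack=2)
Line 5: ['chair', 'high', 'microwave'] (min_width=20, slack=3)

Answer: 1 1 1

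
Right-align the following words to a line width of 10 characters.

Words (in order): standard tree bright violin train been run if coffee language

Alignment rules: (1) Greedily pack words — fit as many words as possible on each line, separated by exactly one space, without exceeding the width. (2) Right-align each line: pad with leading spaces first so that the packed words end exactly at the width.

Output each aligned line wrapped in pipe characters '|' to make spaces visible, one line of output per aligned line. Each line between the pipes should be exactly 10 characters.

Answer: |  standard|
|      tree|
|    bright|
|    violin|
|train been|
|    run if|
|    coffee|
|  language|

Derivation:
Line 1: ['standard'] (min_width=8, slack=2)
Line 2: ['tree'] (min_width=4, slack=6)
Line 3: ['bright'] (min_width=6, slack=4)
Line 4: ['violin'] (min_width=6, slack=4)
Line 5: ['train', 'been'] (min_width=10, slack=0)
Line 6: ['run', 'if'] (min_width=6, slack=4)
Line 7: ['coffee'] (min_width=6, slack=4)
Line 8: ['language'] (min_width=8, slack=2)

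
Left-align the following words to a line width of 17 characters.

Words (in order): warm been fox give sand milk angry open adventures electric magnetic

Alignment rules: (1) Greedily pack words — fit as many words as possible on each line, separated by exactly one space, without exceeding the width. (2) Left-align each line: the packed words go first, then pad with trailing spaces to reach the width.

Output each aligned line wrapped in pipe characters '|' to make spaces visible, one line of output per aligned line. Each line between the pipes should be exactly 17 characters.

Line 1: ['warm', 'been', 'fox'] (min_width=13, slack=4)
Line 2: ['give', 'sand', 'milk'] (min_width=14, slack=3)
Line 3: ['angry', 'open'] (min_width=10, slack=7)
Line 4: ['adventures'] (min_width=10, slack=7)
Line 5: ['electric', 'magnetic'] (min_width=17, slack=0)

Answer: |warm been fox    |
|give sand milk   |
|angry open       |
|adventures       |
|electric magnetic|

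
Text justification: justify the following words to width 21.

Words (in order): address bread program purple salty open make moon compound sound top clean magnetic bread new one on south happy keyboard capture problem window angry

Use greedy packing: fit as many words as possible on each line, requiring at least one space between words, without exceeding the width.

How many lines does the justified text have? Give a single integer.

Line 1: ['address', 'bread', 'program'] (min_width=21, slack=0)
Line 2: ['purple', 'salty', 'open'] (min_width=17, slack=4)
Line 3: ['make', 'moon', 'compound'] (min_width=18, slack=3)
Line 4: ['sound', 'top', 'clean'] (min_width=15, slack=6)
Line 5: ['magnetic', 'bread', 'new'] (min_width=18, slack=3)
Line 6: ['one', 'on', 'south', 'happy'] (min_width=18, slack=3)
Line 7: ['keyboard', 'capture'] (min_width=16, slack=5)
Line 8: ['problem', 'window', 'angry'] (min_width=20, slack=1)
Total lines: 8

Answer: 8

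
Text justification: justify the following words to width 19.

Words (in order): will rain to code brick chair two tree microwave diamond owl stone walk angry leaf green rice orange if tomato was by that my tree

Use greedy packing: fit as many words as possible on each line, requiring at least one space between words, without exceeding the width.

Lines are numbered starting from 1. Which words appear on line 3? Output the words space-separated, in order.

Line 1: ['will', 'rain', 'to', 'code'] (min_width=17, slack=2)
Line 2: ['brick', 'chair', 'two'] (min_width=15, slack=4)
Line 3: ['tree', 'microwave'] (min_width=14, slack=5)
Line 4: ['diamond', 'owl', 'stone'] (min_width=17, slack=2)
Line 5: ['walk', 'angry', 'leaf'] (min_width=15, slack=4)
Line 6: ['green', 'rice', 'orange'] (min_width=17, slack=2)
Line 7: ['if', 'tomato', 'was', 'by'] (min_width=16, slack=3)
Line 8: ['that', 'my', 'tree'] (min_width=12, slack=7)

Answer: tree microwave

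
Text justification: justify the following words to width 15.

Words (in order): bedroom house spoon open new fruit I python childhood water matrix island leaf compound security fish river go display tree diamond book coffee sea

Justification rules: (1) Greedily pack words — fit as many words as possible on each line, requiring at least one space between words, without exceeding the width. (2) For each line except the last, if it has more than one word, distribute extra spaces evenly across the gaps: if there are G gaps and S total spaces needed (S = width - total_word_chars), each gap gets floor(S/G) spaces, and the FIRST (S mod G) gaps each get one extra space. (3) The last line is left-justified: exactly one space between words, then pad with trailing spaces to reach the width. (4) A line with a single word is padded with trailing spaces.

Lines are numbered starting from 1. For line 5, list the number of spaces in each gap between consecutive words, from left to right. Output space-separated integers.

Line 1: ['bedroom', 'house'] (min_width=13, slack=2)
Line 2: ['spoon', 'open', 'new'] (min_width=14, slack=1)
Line 3: ['fruit', 'I', 'python'] (min_width=14, slack=1)
Line 4: ['childhood', 'water'] (min_width=15, slack=0)
Line 5: ['matrix', 'island'] (min_width=13, slack=2)
Line 6: ['leaf', 'compound'] (min_width=13, slack=2)
Line 7: ['security', 'fish'] (min_width=13, slack=2)
Line 8: ['river', 'go'] (min_width=8, slack=7)
Line 9: ['display', 'tree'] (min_width=12, slack=3)
Line 10: ['diamond', 'book'] (min_width=12, slack=3)
Line 11: ['coffee', 'sea'] (min_width=10, slack=5)

Answer: 3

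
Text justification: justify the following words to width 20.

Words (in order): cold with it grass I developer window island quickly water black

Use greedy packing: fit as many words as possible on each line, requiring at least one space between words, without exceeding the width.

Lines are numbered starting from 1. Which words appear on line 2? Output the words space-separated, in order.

Line 1: ['cold', 'with', 'it', 'grass', 'I'] (min_width=20, slack=0)
Line 2: ['developer', 'window'] (min_width=16, slack=4)
Line 3: ['island', 'quickly', 'water'] (min_width=20, slack=0)
Line 4: ['black'] (min_width=5, slack=15)

Answer: developer window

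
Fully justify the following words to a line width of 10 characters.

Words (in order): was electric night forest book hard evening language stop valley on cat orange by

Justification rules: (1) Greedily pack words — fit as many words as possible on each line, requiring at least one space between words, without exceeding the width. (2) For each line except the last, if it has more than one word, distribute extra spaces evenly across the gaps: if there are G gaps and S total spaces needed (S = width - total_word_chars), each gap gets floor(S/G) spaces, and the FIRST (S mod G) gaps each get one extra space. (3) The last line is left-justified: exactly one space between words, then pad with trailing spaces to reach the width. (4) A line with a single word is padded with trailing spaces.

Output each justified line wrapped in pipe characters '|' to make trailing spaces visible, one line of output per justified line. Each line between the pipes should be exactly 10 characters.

Line 1: ['was'] (min_width=3, slack=7)
Line 2: ['electric'] (min_width=8, slack=2)
Line 3: ['night'] (min_width=5, slack=5)
Line 4: ['forest'] (min_width=6, slack=4)
Line 5: ['book', 'hard'] (min_width=9, slack=1)
Line 6: ['evening'] (min_width=7, slack=3)
Line 7: ['language'] (min_width=8, slack=2)
Line 8: ['stop'] (min_width=4, slack=6)
Line 9: ['valley', 'on'] (min_width=9, slack=1)
Line 10: ['cat', 'orange'] (min_width=10, slack=0)
Line 11: ['by'] (min_width=2, slack=8)

Answer: |was       |
|electric  |
|night     |
|forest    |
|book  hard|
|evening   |
|language  |
|stop      |
|valley  on|
|cat orange|
|by        |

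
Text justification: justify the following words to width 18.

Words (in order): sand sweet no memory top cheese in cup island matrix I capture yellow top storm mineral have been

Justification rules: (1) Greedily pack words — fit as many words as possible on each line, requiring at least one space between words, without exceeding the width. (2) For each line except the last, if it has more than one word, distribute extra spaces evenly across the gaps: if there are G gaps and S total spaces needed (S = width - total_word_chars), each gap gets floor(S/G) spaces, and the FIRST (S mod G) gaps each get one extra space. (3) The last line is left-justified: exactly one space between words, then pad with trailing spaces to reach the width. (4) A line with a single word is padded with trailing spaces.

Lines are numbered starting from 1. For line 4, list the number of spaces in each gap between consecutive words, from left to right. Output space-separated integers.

Line 1: ['sand', 'sweet', 'no'] (min_width=13, slack=5)
Line 2: ['memory', 'top', 'cheese'] (min_width=17, slack=1)
Line 3: ['in', 'cup', 'island'] (min_width=13, slack=5)
Line 4: ['matrix', 'I', 'capture'] (min_width=16, slack=2)
Line 5: ['yellow', 'top', 'storm'] (min_width=16, slack=2)
Line 6: ['mineral', 'have', 'been'] (min_width=17, slack=1)

Answer: 2 2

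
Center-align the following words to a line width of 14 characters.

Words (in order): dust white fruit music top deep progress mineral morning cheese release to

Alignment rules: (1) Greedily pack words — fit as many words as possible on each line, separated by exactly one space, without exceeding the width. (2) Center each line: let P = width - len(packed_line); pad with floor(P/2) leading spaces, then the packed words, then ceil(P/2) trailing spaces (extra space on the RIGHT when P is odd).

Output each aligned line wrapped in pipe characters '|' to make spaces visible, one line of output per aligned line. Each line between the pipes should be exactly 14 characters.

Answer: |  dust white  |
| fruit music  |
|   top deep   |
|   progress   |
|   mineral    |
|morning cheese|
|  release to  |

Derivation:
Line 1: ['dust', 'white'] (min_width=10, slack=4)
Line 2: ['fruit', 'music'] (min_width=11, slack=3)
Line 3: ['top', 'deep'] (min_width=8, slack=6)
Line 4: ['progress'] (min_width=8, slack=6)
Line 5: ['mineral'] (min_width=7, slack=7)
Line 6: ['morning', 'cheese'] (min_width=14, slack=0)
Line 7: ['release', 'to'] (min_width=10, slack=4)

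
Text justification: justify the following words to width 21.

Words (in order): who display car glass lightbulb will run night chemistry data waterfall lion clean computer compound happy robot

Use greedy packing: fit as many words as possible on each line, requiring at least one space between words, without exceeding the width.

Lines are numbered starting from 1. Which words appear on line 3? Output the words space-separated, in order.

Line 1: ['who', 'display', 'car', 'glass'] (min_width=21, slack=0)
Line 2: ['lightbulb', 'will', 'run'] (min_width=18, slack=3)
Line 3: ['night', 'chemistry', 'data'] (min_width=20, slack=1)
Line 4: ['waterfall', 'lion', 'clean'] (min_width=20, slack=1)
Line 5: ['computer', 'compound'] (min_width=17, slack=4)
Line 6: ['happy', 'robot'] (min_width=11, slack=10)

Answer: night chemistry data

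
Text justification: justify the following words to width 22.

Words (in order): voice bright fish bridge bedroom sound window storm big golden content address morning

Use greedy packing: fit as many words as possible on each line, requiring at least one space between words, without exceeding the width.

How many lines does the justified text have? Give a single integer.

Answer: 5

Derivation:
Line 1: ['voice', 'bright', 'fish'] (min_width=17, slack=5)
Line 2: ['bridge', 'bedroom', 'sound'] (min_width=20, slack=2)
Line 3: ['window', 'storm', 'big'] (min_width=16, slack=6)
Line 4: ['golden', 'content', 'address'] (min_width=22, slack=0)
Line 5: ['morning'] (min_width=7, slack=15)
Total lines: 5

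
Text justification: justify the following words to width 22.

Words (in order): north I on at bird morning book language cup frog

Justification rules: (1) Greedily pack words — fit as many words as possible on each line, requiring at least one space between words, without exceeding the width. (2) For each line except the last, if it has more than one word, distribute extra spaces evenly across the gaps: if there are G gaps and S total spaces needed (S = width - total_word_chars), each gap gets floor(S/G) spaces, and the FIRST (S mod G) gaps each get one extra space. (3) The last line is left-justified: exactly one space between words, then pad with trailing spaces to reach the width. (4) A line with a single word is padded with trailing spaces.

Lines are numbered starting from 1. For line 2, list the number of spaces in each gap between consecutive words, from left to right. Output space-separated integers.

Line 1: ['north', 'I', 'on', 'at', 'bird'] (min_width=18, slack=4)
Line 2: ['morning', 'book', 'language'] (min_width=21, slack=1)
Line 3: ['cup', 'frog'] (min_width=8, slack=14)

Answer: 2 1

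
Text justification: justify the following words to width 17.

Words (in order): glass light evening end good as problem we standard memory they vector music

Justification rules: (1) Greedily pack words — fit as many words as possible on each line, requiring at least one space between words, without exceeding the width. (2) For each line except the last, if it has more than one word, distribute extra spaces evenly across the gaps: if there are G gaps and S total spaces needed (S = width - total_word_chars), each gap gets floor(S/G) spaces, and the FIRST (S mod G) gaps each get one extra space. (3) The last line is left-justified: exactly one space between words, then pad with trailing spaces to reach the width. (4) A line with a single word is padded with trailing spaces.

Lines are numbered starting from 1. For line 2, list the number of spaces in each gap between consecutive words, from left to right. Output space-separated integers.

Answer: 2 1

Derivation:
Line 1: ['glass', 'light'] (min_width=11, slack=6)
Line 2: ['evening', 'end', 'good'] (min_width=16, slack=1)
Line 3: ['as', 'problem', 'we'] (min_width=13, slack=4)
Line 4: ['standard', 'memory'] (min_width=15, slack=2)
Line 5: ['they', 'vector', 'music'] (min_width=17, slack=0)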